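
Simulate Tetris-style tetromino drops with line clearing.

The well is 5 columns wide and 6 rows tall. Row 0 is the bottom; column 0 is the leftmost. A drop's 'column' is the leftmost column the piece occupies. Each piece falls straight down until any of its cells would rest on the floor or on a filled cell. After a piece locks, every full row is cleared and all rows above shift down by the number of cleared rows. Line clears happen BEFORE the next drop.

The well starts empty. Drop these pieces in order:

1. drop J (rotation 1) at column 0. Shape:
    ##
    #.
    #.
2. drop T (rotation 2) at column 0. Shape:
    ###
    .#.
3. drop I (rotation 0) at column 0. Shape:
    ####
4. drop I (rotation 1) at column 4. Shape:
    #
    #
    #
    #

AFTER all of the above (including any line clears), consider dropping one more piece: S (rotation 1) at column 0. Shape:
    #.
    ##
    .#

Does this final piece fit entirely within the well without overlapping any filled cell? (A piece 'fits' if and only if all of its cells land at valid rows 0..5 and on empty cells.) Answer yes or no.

Drop 1: J rot1 at col 0 lands with bottom-row=0; cleared 0 line(s) (total 0); column heights now [3 3 0 0 0], max=3
Drop 2: T rot2 at col 0 lands with bottom-row=3; cleared 0 line(s) (total 0); column heights now [5 5 5 0 0], max=5
Drop 3: I rot0 at col 0 lands with bottom-row=5; cleared 0 line(s) (total 0); column heights now [6 6 6 6 0], max=6
Drop 4: I rot1 at col 4 lands with bottom-row=0; cleared 0 line(s) (total 0); column heights now [6 6 6 6 4], max=6
Test piece S rot1 at col 0 (width 2): heights before test = [6 6 6 6 4]; fits = False

Answer: no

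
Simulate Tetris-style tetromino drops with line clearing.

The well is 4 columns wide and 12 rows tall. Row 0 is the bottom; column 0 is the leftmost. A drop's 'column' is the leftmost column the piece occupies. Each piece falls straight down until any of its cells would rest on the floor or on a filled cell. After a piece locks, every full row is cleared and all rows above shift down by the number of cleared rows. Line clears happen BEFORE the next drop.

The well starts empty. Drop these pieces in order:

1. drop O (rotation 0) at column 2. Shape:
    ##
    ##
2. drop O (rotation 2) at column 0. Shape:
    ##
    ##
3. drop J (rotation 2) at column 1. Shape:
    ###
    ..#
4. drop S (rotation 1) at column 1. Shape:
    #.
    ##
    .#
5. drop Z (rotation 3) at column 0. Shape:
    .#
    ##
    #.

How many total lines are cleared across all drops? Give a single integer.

Answer: 2

Derivation:
Drop 1: O rot0 at col 2 lands with bottom-row=0; cleared 0 line(s) (total 0); column heights now [0 0 2 2], max=2
Drop 2: O rot2 at col 0 lands with bottom-row=0; cleared 2 line(s) (total 2); column heights now [0 0 0 0], max=0
Drop 3: J rot2 at col 1 lands with bottom-row=0; cleared 0 line(s) (total 2); column heights now [0 2 2 2], max=2
Drop 4: S rot1 at col 1 lands with bottom-row=2; cleared 0 line(s) (total 2); column heights now [0 5 4 2], max=5
Drop 5: Z rot3 at col 0 lands with bottom-row=4; cleared 0 line(s) (total 2); column heights now [6 7 4 2], max=7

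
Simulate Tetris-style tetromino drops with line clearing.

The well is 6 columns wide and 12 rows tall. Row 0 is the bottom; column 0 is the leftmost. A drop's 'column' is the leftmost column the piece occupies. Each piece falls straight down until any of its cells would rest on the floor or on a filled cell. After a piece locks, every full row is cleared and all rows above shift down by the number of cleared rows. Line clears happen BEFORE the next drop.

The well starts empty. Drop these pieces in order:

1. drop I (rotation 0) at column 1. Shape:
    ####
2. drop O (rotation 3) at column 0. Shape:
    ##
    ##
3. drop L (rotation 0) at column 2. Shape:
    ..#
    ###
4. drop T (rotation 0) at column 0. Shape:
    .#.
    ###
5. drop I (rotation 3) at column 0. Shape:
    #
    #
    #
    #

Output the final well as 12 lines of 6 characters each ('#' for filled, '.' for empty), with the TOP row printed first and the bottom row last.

Drop 1: I rot0 at col 1 lands with bottom-row=0; cleared 0 line(s) (total 0); column heights now [0 1 1 1 1 0], max=1
Drop 2: O rot3 at col 0 lands with bottom-row=1; cleared 0 line(s) (total 0); column heights now [3 3 1 1 1 0], max=3
Drop 3: L rot0 at col 2 lands with bottom-row=1; cleared 0 line(s) (total 0); column heights now [3 3 2 2 3 0], max=3
Drop 4: T rot0 at col 0 lands with bottom-row=3; cleared 0 line(s) (total 0); column heights now [4 5 4 2 3 0], max=5
Drop 5: I rot3 at col 0 lands with bottom-row=4; cleared 0 line(s) (total 0); column heights now [8 5 4 2 3 0], max=8

Answer: ......
......
......
......
#.....
#.....
#.....
##....
###...
##..#.
#####.
.####.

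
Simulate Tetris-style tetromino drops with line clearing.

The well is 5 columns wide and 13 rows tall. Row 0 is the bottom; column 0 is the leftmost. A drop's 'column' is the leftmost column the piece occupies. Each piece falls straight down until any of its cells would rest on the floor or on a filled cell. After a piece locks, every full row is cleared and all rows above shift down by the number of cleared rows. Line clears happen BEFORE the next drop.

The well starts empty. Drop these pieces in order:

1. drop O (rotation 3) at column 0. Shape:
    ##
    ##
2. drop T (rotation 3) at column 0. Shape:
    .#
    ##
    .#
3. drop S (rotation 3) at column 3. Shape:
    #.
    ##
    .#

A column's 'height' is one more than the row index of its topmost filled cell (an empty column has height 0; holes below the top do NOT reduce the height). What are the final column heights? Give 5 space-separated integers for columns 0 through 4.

Answer: 4 5 0 3 2

Derivation:
Drop 1: O rot3 at col 0 lands with bottom-row=0; cleared 0 line(s) (total 0); column heights now [2 2 0 0 0], max=2
Drop 2: T rot3 at col 0 lands with bottom-row=2; cleared 0 line(s) (total 0); column heights now [4 5 0 0 0], max=5
Drop 3: S rot3 at col 3 lands with bottom-row=0; cleared 0 line(s) (total 0); column heights now [4 5 0 3 2], max=5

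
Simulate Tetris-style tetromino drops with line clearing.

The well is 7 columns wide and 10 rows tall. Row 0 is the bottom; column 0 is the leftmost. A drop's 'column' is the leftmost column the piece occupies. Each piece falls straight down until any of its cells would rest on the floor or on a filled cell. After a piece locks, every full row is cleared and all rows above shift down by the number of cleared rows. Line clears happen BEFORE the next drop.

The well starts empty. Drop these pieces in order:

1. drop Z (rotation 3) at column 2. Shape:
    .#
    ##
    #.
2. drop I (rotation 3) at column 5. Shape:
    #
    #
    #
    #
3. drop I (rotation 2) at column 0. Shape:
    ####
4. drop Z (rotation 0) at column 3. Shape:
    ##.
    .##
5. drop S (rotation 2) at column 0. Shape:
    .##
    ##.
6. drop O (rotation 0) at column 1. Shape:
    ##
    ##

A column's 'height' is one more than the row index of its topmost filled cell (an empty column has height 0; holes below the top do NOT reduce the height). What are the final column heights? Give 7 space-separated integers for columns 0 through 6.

Answer: 5 8 8 6 6 5 0

Derivation:
Drop 1: Z rot3 at col 2 lands with bottom-row=0; cleared 0 line(s) (total 0); column heights now [0 0 2 3 0 0 0], max=3
Drop 2: I rot3 at col 5 lands with bottom-row=0; cleared 0 line(s) (total 0); column heights now [0 0 2 3 0 4 0], max=4
Drop 3: I rot2 at col 0 lands with bottom-row=3; cleared 0 line(s) (total 0); column heights now [4 4 4 4 0 4 0], max=4
Drop 4: Z rot0 at col 3 lands with bottom-row=4; cleared 0 line(s) (total 0); column heights now [4 4 4 6 6 5 0], max=6
Drop 5: S rot2 at col 0 lands with bottom-row=4; cleared 0 line(s) (total 0); column heights now [5 6 6 6 6 5 0], max=6
Drop 6: O rot0 at col 1 lands with bottom-row=6; cleared 0 line(s) (total 0); column heights now [5 8 8 6 6 5 0], max=8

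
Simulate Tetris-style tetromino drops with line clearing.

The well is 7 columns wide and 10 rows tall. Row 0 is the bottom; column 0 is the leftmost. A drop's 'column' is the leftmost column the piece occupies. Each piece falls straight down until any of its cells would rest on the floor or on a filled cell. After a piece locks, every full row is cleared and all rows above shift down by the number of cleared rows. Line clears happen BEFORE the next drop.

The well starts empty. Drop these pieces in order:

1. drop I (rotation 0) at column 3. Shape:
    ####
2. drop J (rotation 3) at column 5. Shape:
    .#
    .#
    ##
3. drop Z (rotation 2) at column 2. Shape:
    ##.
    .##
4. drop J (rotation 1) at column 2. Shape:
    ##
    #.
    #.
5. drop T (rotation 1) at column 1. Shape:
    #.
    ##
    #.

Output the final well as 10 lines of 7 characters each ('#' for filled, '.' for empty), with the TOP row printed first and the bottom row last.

Drop 1: I rot0 at col 3 lands with bottom-row=0; cleared 0 line(s) (total 0); column heights now [0 0 0 1 1 1 1], max=1
Drop 2: J rot3 at col 5 lands with bottom-row=1; cleared 0 line(s) (total 0); column heights now [0 0 0 1 1 2 4], max=4
Drop 3: Z rot2 at col 2 lands with bottom-row=1; cleared 0 line(s) (total 0); column heights now [0 0 3 3 2 2 4], max=4
Drop 4: J rot1 at col 2 lands with bottom-row=3; cleared 0 line(s) (total 0); column heights now [0 0 6 6 2 2 4], max=6
Drop 5: T rot1 at col 1 lands with bottom-row=5; cleared 0 line(s) (total 0); column heights now [0 8 7 6 2 2 4], max=8

Answer: .......
.......
.#.....
.##....
.###...
..#....
..#...#
..##..#
...####
...####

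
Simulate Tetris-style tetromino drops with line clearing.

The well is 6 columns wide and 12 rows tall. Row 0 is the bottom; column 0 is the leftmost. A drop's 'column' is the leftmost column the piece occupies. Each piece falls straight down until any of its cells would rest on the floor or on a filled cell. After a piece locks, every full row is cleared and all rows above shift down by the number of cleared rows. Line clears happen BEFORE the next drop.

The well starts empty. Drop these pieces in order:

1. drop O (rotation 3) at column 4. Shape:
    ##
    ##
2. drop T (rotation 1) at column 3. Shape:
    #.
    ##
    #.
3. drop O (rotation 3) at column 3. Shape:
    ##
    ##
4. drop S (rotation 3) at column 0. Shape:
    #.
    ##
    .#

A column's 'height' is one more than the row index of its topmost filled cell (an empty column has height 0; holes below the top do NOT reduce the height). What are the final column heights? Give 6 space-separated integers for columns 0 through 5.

Answer: 3 2 0 6 6 2

Derivation:
Drop 1: O rot3 at col 4 lands with bottom-row=0; cleared 0 line(s) (total 0); column heights now [0 0 0 0 2 2], max=2
Drop 2: T rot1 at col 3 lands with bottom-row=1; cleared 0 line(s) (total 0); column heights now [0 0 0 4 3 2], max=4
Drop 3: O rot3 at col 3 lands with bottom-row=4; cleared 0 line(s) (total 0); column heights now [0 0 0 6 6 2], max=6
Drop 4: S rot3 at col 0 lands with bottom-row=0; cleared 0 line(s) (total 0); column heights now [3 2 0 6 6 2], max=6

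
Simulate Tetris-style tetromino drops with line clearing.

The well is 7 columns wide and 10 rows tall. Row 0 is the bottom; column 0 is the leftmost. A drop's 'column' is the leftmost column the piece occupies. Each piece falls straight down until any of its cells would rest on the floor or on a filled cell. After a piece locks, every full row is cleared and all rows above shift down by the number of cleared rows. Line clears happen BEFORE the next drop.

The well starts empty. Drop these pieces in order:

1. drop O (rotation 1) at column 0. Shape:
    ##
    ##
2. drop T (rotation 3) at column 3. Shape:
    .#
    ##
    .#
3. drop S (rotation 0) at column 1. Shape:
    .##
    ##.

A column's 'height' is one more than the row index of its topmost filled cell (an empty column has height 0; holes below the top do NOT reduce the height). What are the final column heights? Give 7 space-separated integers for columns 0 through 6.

Drop 1: O rot1 at col 0 lands with bottom-row=0; cleared 0 line(s) (total 0); column heights now [2 2 0 0 0 0 0], max=2
Drop 2: T rot3 at col 3 lands with bottom-row=0; cleared 0 line(s) (total 0); column heights now [2 2 0 2 3 0 0], max=3
Drop 3: S rot0 at col 1 lands with bottom-row=2; cleared 0 line(s) (total 0); column heights now [2 3 4 4 3 0 0], max=4

Answer: 2 3 4 4 3 0 0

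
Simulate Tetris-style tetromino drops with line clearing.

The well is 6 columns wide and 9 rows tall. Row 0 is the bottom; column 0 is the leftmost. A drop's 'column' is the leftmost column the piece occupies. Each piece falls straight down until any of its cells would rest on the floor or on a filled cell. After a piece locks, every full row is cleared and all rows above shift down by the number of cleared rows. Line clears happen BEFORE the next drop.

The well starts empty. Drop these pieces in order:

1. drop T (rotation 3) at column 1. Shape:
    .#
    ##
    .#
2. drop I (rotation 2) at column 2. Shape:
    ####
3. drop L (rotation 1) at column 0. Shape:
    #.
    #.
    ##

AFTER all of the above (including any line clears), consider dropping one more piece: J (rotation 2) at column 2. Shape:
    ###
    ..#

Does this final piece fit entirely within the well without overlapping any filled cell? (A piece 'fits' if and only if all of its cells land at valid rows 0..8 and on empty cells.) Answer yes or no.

Answer: yes

Derivation:
Drop 1: T rot3 at col 1 lands with bottom-row=0; cleared 0 line(s) (total 0); column heights now [0 2 3 0 0 0], max=3
Drop 2: I rot2 at col 2 lands with bottom-row=3; cleared 0 line(s) (total 0); column heights now [0 2 4 4 4 4], max=4
Drop 3: L rot1 at col 0 lands with bottom-row=2; cleared 0 line(s) (total 0); column heights now [5 3 4 4 4 4], max=5
Test piece J rot2 at col 2 (width 3): heights before test = [5 3 4 4 4 4]; fits = True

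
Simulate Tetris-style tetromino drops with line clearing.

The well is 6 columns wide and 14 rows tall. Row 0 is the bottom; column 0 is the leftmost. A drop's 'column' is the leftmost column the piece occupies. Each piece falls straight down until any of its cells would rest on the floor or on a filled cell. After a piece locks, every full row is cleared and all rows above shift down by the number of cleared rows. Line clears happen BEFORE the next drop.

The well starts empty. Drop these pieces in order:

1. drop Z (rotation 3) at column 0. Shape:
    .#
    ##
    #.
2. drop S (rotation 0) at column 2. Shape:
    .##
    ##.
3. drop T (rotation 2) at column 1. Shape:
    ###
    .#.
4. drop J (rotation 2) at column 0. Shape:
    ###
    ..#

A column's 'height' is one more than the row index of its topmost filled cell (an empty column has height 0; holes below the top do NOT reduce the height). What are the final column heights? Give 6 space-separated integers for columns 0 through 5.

Drop 1: Z rot3 at col 0 lands with bottom-row=0; cleared 0 line(s) (total 0); column heights now [2 3 0 0 0 0], max=3
Drop 2: S rot0 at col 2 lands with bottom-row=0; cleared 0 line(s) (total 0); column heights now [2 3 1 2 2 0], max=3
Drop 3: T rot2 at col 1 lands with bottom-row=2; cleared 0 line(s) (total 0); column heights now [2 4 4 4 2 0], max=4
Drop 4: J rot2 at col 0 lands with bottom-row=4; cleared 0 line(s) (total 0); column heights now [6 6 6 4 2 0], max=6

Answer: 6 6 6 4 2 0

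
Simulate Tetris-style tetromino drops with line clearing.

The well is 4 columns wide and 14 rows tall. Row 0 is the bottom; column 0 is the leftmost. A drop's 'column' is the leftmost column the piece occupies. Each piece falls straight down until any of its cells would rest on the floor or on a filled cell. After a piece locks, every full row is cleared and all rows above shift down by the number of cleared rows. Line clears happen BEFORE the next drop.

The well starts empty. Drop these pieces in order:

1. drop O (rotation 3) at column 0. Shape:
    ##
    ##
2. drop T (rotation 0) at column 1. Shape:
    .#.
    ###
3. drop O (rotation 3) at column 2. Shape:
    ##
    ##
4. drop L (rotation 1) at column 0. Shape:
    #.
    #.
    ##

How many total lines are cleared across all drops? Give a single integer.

Answer: 0

Derivation:
Drop 1: O rot3 at col 0 lands with bottom-row=0; cleared 0 line(s) (total 0); column heights now [2 2 0 0], max=2
Drop 2: T rot0 at col 1 lands with bottom-row=2; cleared 0 line(s) (total 0); column heights now [2 3 4 3], max=4
Drop 3: O rot3 at col 2 lands with bottom-row=4; cleared 0 line(s) (total 0); column heights now [2 3 6 6], max=6
Drop 4: L rot1 at col 0 lands with bottom-row=3; cleared 0 line(s) (total 0); column heights now [6 4 6 6], max=6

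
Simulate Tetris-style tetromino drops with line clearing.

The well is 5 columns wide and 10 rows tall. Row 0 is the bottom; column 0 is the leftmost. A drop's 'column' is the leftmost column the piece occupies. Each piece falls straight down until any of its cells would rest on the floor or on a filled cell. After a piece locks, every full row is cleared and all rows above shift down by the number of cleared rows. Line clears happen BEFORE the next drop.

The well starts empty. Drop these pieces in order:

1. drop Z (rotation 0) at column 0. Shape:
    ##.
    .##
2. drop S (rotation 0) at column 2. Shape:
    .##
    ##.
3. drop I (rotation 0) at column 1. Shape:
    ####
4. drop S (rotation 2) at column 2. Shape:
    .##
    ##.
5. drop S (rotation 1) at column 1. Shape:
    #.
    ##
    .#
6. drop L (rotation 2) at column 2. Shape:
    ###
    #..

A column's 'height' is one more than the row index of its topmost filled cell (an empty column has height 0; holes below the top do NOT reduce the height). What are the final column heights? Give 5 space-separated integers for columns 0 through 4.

Drop 1: Z rot0 at col 0 lands with bottom-row=0; cleared 0 line(s) (total 0); column heights now [2 2 1 0 0], max=2
Drop 2: S rot0 at col 2 lands with bottom-row=1; cleared 0 line(s) (total 0); column heights now [2 2 2 3 3], max=3
Drop 3: I rot0 at col 1 lands with bottom-row=3; cleared 0 line(s) (total 0); column heights now [2 4 4 4 4], max=4
Drop 4: S rot2 at col 2 lands with bottom-row=4; cleared 0 line(s) (total 0); column heights now [2 4 5 6 6], max=6
Drop 5: S rot1 at col 1 lands with bottom-row=5; cleared 0 line(s) (total 0); column heights now [2 8 7 6 6], max=8
Drop 6: L rot2 at col 2 lands with bottom-row=7; cleared 0 line(s) (total 0); column heights now [2 8 9 9 9], max=9

Answer: 2 8 9 9 9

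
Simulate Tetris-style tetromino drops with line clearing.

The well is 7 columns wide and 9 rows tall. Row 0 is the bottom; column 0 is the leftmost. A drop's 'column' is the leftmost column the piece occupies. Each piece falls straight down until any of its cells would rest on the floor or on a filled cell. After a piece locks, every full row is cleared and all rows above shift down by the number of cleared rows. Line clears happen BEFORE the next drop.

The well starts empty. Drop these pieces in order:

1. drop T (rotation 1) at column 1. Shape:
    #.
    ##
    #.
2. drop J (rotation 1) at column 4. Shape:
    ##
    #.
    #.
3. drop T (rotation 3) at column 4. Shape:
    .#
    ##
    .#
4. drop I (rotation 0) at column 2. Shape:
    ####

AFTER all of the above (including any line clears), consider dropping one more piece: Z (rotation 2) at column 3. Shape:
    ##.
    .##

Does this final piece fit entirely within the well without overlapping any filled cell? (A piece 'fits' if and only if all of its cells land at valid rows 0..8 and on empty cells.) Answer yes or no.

Answer: yes

Derivation:
Drop 1: T rot1 at col 1 lands with bottom-row=0; cleared 0 line(s) (total 0); column heights now [0 3 2 0 0 0 0], max=3
Drop 2: J rot1 at col 4 lands with bottom-row=0; cleared 0 line(s) (total 0); column heights now [0 3 2 0 3 3 0], max=3
Drop 3: T rot3 at col 4 lands with bottom-row=3; cleared 0 line(s) (total 0); column heights now [0 3 2 0 5 6 0], max=6
Drop 4: I rot0 at col 2 lands with bottom-row=6; cleared 0 line(s) (total 0); column heights now [0 3 7 7 7 7 0], max=7
Test piece Z rot2 at col 3 (width 3): heights before test = [0 3 7 7 7 7 0]; fits = True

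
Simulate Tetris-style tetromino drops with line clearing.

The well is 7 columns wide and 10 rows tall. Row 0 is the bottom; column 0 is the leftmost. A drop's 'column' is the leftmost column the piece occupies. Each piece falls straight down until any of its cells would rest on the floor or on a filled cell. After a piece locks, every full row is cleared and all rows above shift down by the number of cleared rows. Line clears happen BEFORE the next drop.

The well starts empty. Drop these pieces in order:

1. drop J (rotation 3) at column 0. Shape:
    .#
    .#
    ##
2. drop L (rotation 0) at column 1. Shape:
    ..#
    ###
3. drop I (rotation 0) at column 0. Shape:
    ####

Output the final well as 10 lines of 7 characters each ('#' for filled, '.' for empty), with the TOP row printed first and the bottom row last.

Answer: .......
.......
.......
.......
####...
...#...
.###...
.#.....
.#.....
##.....

Derivation:
Drop 1: J rot3 at col 0 lands with bottom-row=0; cleared 0 line(s) (total 0); column heights now [1 3 0 0 0 0 0], max=3
Drop 2: L rot0 at col 1 lands with bottom-row=3; cleared 0 line(s) (total 0); column heights now [1 4 4 5 0 0 0], max=5
Drop 3: I rot0 at col 0 lands with bottom-row=5; cleared 0 line(s) (total 0); column heights now [6 6 6 6 0 0 0], max=6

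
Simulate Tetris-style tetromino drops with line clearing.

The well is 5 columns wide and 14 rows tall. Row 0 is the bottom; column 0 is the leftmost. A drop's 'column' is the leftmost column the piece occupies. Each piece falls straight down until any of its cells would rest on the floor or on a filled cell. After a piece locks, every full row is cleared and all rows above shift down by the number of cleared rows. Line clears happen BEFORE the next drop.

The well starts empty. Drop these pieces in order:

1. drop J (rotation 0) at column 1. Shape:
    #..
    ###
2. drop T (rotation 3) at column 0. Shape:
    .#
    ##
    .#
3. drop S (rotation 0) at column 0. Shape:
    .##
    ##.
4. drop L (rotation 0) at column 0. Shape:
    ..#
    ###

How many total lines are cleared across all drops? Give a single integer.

Answer: 0

Derivation:
Drop 1: J rot0 at col 1 lands with bottom-row=0; cleared 0 line(s) (total 0); column heights now [0 2 1 1 0], max=2
Drop 2: T rot3 at col 0 lands with bottom-row=2; cleared 0 line(s) (total 0); column heights now [4 5 1 1 0], max=5
Drop 3: S rot0 at col 0 lands with bottom-row=5; cleared 0 line(s) (total 0); column heights now [6 7 7 1 0], max=7
Drop 4: L rot0 at col 0 lands with bottom-row=7; cleared 0 line(s) (total 0); column heights now [8 8 9 1 0], max=9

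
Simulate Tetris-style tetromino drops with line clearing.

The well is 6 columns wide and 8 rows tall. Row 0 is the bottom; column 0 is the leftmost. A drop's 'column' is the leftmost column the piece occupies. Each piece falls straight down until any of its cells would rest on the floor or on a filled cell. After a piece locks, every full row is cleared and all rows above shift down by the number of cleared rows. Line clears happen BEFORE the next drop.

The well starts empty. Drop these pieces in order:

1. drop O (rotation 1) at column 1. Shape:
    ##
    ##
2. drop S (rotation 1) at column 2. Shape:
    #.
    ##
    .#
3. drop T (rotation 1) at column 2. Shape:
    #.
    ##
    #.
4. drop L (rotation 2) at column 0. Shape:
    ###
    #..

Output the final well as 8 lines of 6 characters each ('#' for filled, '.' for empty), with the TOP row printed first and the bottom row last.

Answer: ###...
#.#...
..##..
..#...
..#...
..##..
.###..
.##...

Derivation:
Drop 1: O rot1 at col 1 lands with bottom-row=0; cleared 0 line(s) (total 0); column heights now [0 2 2 0 0 0], max=2
Drop 2: S rot1 at col 2 lands with bottom-row=1; cleared 0 line(s) (total 0); column heights now [0 2 4 3 0 0], max=4
Drop 3: T rot1 at col 2 lands with bottom-row=4; cleared 0 line(s) (total 0); column heights now [0 2 7 6 0 0], max=7
Drop 4: L rot2 at col 0 lands with bottom-row=6; cleared 0 line(s) (total 0); column heights now [8 8 8 6 0 0], max=8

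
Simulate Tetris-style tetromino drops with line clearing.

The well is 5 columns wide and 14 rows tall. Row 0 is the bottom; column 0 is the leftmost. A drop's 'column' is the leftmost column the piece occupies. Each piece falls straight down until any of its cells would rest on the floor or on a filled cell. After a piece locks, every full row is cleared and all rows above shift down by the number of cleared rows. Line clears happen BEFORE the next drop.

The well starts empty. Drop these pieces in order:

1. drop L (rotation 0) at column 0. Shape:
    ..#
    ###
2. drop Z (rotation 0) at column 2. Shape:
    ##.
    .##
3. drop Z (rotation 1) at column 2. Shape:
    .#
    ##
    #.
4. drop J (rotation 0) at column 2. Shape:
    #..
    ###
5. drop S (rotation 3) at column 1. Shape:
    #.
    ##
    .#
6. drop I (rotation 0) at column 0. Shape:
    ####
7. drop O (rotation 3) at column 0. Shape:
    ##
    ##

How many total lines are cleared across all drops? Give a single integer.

Answer: 0

Derivation:
Drop 1: L rot0 at col 0 lands with bottom-row=0; cleared 0 line(s) (total 0); column heights now [1 1 2 0 0], max=2
Drop 2: Z rot0 at col 2 lands with bottom-row=1; cleared 0 line(s) (total 0); column heights now [1 1 3 3 2], max=3
Drop 3: Z rot1 at col 2 lands with bottom-row=3; cleared 0 line(s) (total 0); column heights now [1 1 5 6 2], max=6
Drop 4: J rot0 at col 2 lands with bottom-row=6; cleared 0 line(s) (total 0); column heights now [1 1 8 7 7], max=8
Drop 5: S rot3 at col 1 lands with bottom-row=8; cleared 0 line(s) (total 0); column heights now [1 11 10 7 7], max=11
Drop 6: I rot0 at col 0 lands with bottom-row=11; cleared 0 line(s) (total 0); column heights now [12 12 12 12 7], max=12
Drop 7: O rot3 at col 0 lands with bottom-row=12; cleared 0 line(s) (total 0); column heights now [14 14 12 12 7], max=14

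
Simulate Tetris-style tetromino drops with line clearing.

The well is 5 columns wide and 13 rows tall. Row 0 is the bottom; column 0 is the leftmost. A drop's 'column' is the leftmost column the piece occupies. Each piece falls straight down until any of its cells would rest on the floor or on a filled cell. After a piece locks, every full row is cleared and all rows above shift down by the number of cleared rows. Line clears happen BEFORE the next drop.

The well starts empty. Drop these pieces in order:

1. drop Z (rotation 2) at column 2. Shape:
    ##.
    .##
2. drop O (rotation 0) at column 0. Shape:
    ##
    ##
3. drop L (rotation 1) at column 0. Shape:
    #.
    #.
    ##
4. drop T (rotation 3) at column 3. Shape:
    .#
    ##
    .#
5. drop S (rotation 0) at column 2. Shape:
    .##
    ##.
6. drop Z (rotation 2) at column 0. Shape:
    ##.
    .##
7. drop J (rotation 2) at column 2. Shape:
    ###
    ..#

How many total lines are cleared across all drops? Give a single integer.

Answer: 2

Derivation:
Drop 1: Z rot2 at col 2 lands with bottom-row=0; cleared 0 line(s) (total 0); column heights now [0 0 2 2 1], max=2
Drop 2: O rot0 at col 0 lands with bottom-row=0; cleared 0 line(s) (total 0); column heights now [2 2 2 2 1], max=2
Drop 3: L rot1 at col 0 lands with bottom-row=2; cleared 0 line(s) (total 0); column heights now [5 3 2 2 1], max=5
Drop 4: T rot3 at col 3 lands with bottom-row=1; cleared 1 line(s) (total 1); column heights now [4 2 0 2 3], max=4
Drop 5: S rot0 at col 2 lands with bottom-row=2; cleared 0 line(s) (total 1); column heights now [4 2 3 4 4], max=4
Drop 6: Z rot2 at col 0 lands with bottom-row=3; cleared 1 line(s) (total 2); column heights now [4 4 3 3 3], max=4
Drop 7: J rot2 at col 2 lands with bottom-row=3; cleared 0 line(s) (total 2); column heights now [4 4 5 5 5], max=5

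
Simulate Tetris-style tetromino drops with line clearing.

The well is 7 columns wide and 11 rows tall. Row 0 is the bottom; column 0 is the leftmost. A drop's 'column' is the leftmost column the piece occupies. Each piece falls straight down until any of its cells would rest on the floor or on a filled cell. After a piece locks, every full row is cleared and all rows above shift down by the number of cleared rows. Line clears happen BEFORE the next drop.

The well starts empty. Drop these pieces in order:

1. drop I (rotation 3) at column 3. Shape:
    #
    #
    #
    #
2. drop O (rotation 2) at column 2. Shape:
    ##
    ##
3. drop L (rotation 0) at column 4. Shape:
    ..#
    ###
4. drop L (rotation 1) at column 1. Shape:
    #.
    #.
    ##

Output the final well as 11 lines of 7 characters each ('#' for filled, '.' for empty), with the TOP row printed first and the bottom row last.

Answer: .......
.......
.#.....
.#.....
.##....
..##...
..##...
...#...
...#...
...#..#
...####

Derivation:
Drop 1: I rot3 at col 3 lands with bottom-row=0; cleared 0 line(s) (total 0); column heights now [0 0 0 4 0 0 0], max=4
Drop 2: O rot2 at col 2 lands with bottom-row=4; cleared 0 line(s) (total 0); column heights now [0 0 6 6 0 0 0], max=6
Drop 3: L rot0 at col 4 lands with bottom-row=0; cleared 0 line(s) (total 0); column heights now [0 0 6 6 1 1 2], max=6
Drop 4: L rot1 at col 1 lands with bottom-row=6; cleared 0 line(s) (total 0); column heights now [0 9 7 6 1 1 2], max=9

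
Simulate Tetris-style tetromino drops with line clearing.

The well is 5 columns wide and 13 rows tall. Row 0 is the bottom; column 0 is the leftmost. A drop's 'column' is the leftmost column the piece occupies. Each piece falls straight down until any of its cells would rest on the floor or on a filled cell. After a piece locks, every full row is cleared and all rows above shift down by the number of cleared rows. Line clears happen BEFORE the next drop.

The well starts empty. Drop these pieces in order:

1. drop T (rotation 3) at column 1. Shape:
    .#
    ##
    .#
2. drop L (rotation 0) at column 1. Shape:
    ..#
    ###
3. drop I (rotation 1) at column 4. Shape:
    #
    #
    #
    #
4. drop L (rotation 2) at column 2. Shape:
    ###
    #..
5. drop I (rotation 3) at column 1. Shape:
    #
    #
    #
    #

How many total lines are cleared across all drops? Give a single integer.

Answer: 0

Derivation:
Drop 1: T rot3 at col 1 lands with bottom-row=0; cleared 0 line(s) (total 0); column heights now [0 2 3 0 0], max=3
Drop 2: L rot0 at col 1 lands with bottom-row=3; cleared 0 line(s) (total 0); column heights now [0 4 4 5 0], max=5
Drop 3: I rot1 at col 4 lands with bottom-row=0; cleared 0 line(s) (total 0); column heights now [0 4 4 5 4], max=5
Drop 4: L rot2 at col 2 lands with bottom-row=4; cleared 0 line(s) (total 0); column heights now [0 4 6 6 6], max=6
Drop 5: I rot3 at col 1 lands with bottom-row=4; cleared 0 line(s) (total 0); column heights now [0 8 6 6 6], max=8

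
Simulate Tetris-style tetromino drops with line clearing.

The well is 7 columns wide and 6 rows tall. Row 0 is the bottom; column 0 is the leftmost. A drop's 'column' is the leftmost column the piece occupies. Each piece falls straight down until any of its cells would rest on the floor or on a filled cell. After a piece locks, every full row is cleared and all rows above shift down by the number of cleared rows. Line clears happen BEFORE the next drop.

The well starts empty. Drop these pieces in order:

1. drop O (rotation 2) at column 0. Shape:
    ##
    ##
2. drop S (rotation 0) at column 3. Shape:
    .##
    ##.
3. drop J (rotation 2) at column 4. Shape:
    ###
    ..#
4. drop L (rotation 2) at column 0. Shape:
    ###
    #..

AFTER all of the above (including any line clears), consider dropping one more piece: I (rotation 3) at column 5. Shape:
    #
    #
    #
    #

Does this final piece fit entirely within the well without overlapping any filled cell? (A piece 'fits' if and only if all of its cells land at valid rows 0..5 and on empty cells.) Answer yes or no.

Answer: no

Derivation:
Drop 1: O rot2 at col 0 lands with bottom-row=0; cleared 0 line(s) (total 0); column heights now [2 2 0 0 0 0 0], max=2
Drop 2: S rot0 at col 3 lands with bottom-row=0; cleared 0 line(s) (total 0); column heights now [2 2 0 1 2 2 0], max=2
Drop 3: J rot2 at col 4 lands with bottom-row=1; cleared 0 line(s) (total 0); column heights now [2 2 0 1 3 3 3], max=3
Drop 4: L rot2 at col 0 lands with bottom-row=2; cleared 0 line(s) (total 0); column heights now [4 4 4 1 3 3 3], max=4
Test piece I rot3 at col 5 (width 1): heights before test = [4 4 4 1 3 3 3]; fits = False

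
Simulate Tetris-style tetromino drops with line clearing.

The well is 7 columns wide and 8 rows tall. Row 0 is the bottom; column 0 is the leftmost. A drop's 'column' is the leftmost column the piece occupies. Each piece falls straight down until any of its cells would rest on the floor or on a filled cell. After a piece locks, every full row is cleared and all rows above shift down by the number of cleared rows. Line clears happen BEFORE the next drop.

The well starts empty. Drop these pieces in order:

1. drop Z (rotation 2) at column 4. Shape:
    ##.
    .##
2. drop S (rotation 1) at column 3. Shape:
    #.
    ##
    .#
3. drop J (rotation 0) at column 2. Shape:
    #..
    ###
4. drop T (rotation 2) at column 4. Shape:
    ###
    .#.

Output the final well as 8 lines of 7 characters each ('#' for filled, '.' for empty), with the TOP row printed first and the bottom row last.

Answer: .......
..#.###
..####.
...#...
...##..
....#..
....##.
.....##

Derivation:
Drop 1: Z rot2 at col 4 lands with bottom-row=0; cleared 0 line(s) (total 0); column heights now [0 0 0 0 2 2 1], max=2
Drop 2: S rot1 at col 3 lands with bottom-row=2; cleared 0 line(s) (total 0); column heights now [0 0 0 5 4 2 1], max=5
Drop 3: J rot0 at col 2 lands with bottom-row=5; cleared 0 line(s) (total 0); column heights now [0 0 7 6 6 2 1], max=7
Drop 4: T rot2 at col 4 lands with bottom-row=5; cleared 0 line(s) (total 0); column heights now [0 0 7 6 7 7 7], max=7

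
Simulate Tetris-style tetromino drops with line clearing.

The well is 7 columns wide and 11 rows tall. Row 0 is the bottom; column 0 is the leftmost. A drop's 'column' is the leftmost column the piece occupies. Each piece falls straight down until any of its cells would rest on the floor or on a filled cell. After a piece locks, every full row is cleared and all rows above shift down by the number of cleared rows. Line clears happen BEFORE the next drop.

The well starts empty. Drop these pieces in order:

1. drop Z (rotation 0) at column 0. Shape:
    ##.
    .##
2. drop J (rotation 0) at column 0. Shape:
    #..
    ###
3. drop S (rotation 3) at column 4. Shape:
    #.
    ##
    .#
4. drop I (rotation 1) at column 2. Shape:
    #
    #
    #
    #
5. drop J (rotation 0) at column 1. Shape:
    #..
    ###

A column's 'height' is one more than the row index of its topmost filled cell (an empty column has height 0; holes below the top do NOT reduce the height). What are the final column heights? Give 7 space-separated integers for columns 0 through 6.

Drop 1: Z rot0 at col 0 lands with bottom-row=0; cleared 0 line(s) (total 0); column heights now [2 2 1 0 0 0 0], max=2
Drop 2: J rot0 at col 0 lands with bottom-row=2; cleared 0 line(s) (total 0); column heights now [4 3 3 0 0 0 0], max=4
Drop 3: S rot3 at col 4 lands with bottom-row=0; cleared 0 line(s) (total 0); column heights now [4 3 3 0 3 2 0], max=4
Drop 4: I rot1 at col 2 lands with bottom-row=3; cleared 0 line(s) (total 0); column heights now [4 3 7 0 3 2 0], max=7
Drop 5: J rot0 at col 1 lands with bottom-row=7; cleared 0 line(s) (total 0); column heights now [4 9 8 8 3 2 0], max=9

Answer: 4 9 8 8 3 2 0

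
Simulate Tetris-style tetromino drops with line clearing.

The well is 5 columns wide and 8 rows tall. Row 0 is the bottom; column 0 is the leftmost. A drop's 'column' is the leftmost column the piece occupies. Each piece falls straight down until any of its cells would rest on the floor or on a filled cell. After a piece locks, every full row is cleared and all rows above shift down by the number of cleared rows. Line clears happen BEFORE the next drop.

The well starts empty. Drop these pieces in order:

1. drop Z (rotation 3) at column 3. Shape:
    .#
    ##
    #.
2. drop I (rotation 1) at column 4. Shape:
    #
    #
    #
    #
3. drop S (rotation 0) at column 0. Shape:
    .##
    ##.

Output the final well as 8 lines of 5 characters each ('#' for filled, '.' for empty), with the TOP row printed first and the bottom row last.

Answer: .....
....#
....#
....#
....#
....#
.####
##.#.

Derivation:
Drop 1: Z rot3 at col 3 lands with bottom-row=0; cleared 0 line(s) (total 0); column heights now [0 0 0 2 3], max=3
Drop 2: I rot1 at col 4 lands with bottom-row=3; cleared 0 line(s) (total 0); column heights now [0 0 0 2 7], max=7
Drop 3: S rot0 at col 0 lands with bottom-row=0; cleared 0 line(s) (total 0); column heights now [1 2 2 2 7], max=7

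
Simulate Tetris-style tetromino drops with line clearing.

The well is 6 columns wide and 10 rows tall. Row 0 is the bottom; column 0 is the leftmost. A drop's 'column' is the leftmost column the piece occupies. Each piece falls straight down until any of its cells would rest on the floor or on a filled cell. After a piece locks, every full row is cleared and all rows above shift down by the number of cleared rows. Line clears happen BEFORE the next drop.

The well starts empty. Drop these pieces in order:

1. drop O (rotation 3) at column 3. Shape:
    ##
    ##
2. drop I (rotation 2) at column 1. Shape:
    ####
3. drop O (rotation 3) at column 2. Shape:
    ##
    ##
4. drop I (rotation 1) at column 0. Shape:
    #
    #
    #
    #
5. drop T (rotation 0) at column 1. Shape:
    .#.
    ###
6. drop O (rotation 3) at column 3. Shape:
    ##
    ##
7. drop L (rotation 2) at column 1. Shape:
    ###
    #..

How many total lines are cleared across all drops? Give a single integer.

Answer: 0

Derivation:
Drop 1: O rot3 at col 3 lands with bottom-row=0; cleared 0 line(s) (total 0); column heights now [0 0 0 2 2 0], max=2
Drop 2: I rot2 at col 1 lands with bottom-row=2; cleared 0 line(s) (total 0); column heights now [0 3 3 3 3 0], max=3
Drop 3: O rot3 at col 2 lands with bottom-row=3; cleared 0 line(s) (total 0); column heights now [0 3 5 5 3 0], max=5
Drop 4: I rot1 at col 0 lands with bottom-row=0; cleared 0 line(s) (total 0); column heights now [4 3 5 5 3 0], max=5
Drop 5: T rot0 at col 1 lands with bottom-row=5; cleared 0 line(s) (total 0); column heights now [4 6 7 6 3 0], max=7
Drop 6: O rot3 at col 3 lands with bottom-row=6; cleared 0 line(s) (total 0); column heights now [4 6 7 8 8 0], max=8
Drop 7: L rot2 at col 1 lands with bottom-row=7; cleared 0 line(s) (total 0); column heights now [4 9 9 9 8 0], max=9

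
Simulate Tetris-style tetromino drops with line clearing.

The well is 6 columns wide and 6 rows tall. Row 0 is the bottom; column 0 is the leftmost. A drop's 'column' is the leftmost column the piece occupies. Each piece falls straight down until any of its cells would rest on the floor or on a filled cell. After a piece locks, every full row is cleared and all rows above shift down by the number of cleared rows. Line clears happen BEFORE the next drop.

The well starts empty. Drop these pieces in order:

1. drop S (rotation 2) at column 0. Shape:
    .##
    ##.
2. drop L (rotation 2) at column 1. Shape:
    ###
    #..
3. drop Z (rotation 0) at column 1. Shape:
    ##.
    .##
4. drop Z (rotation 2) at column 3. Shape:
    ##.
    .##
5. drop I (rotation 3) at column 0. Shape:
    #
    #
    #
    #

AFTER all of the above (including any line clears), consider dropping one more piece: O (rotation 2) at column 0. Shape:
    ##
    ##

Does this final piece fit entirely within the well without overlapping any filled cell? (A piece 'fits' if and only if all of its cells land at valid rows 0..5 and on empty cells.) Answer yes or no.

Answer: no

Derivation:
Drop 1: S rot2 at col 0 lands with bottom-row=0; cleared 0 line(s) (total 0); column heights now [1 2 2 0 0 0], max=2
Drop 2: L rot2 at col 1 lands with bottom-row=2; cleared 0 line(s) (total 0); column heights now [1 4 4 4 0 0], max=4
Drop 3: Z rot0 at col 1 lands with bottom-row=4; cleared 0 line(s) (total 0); column heights now [1 6 6 5 0 0], max=6
Drop 4: Z rot2 at col 3 lands with bottom-row=4; cleared 0 line(s) (total 0); column heights now [1 6 6 6 6 5], max=6
Drop 5: I rot3 at col 0 lands with bottom-row=1; cleared 0 line(s) (total 0); column heights now [5 6 6 6 6 5], max=6
Test piece O rot2 at col 0 (width 2): heights before test = [5 6 6 6 6 5]; fits = False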